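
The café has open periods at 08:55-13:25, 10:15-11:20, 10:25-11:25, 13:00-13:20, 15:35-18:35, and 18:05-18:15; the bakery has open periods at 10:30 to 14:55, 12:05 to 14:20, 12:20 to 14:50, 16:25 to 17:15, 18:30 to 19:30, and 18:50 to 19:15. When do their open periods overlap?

10:30–13:25, 16:25–17:15, 18:30–18:35

A, merged: 08:55–13:25, 15:35–18:35.
B, merged: 10:30–14:55, 16:25–17:15, 18:30–19:30.
08:55–13:25 overlaps B on 10:30–13:25.
15:35–18:35 overlaps B on 16:25–17:15, 18:30–18:35.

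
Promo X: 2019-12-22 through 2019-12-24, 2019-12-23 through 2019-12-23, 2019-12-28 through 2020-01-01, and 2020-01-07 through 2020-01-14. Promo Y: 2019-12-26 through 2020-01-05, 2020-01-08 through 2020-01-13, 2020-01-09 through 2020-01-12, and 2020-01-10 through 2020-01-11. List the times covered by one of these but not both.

Merge the first list: 2019-12-22 through 2019-12-24, 2019-12-28 through 2020-01-01, 2020-01-07 through 2020-01-14.
Merge the second list: 2019-12-26 through 2020-01-05, 2020-01-08 through 2020-01-13.
A \ B = 2019-12-22 through 2019-12-24, 2020-01-07 through 2020-01-07, 2020-01-14 through 2020-01-14.
B \ A = 2019-12-26 through 2019-12-27, 2020-01-02 through 2020-01-05.
Union of the two gives the symmetric difference.

2019-12-22 through 2019-12-24, 2019-12-26 through 2019-12-27, 2020-01-02 through 2020-01-05, 2020-01-07 through 2020-01-07, 2020-01-14 through 2020-01-14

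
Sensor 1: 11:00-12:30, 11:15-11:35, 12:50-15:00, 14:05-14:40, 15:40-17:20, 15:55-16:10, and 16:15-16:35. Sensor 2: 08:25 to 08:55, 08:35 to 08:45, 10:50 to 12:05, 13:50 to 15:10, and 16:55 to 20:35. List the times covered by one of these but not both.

Merge the first list: 11:00–12:30, 12:50–15:00, 15:40–17:20.
Merge the second list: 08:25–08:55, 10:50–12:05, 13:50–15:10, 16:55–20:35.
A \ B = 12:05–12:30, 12:50–13:50, 15:40–16:55.
B \ A = 08:25–08:55, 10:50–11:00, 15:00–15:10, 17:20–20:35.
Union of the two gives the symmetric difference.

08:25–08:55, 10:50–11:00, 12:05–12:30, 12:50–13:50, 15:00–15:10, 15:40–16:55, 17:20–20:35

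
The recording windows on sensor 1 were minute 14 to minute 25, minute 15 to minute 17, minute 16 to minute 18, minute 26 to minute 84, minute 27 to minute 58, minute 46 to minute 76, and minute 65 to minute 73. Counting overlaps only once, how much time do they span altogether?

Merged: minute 14 to minute 25, minute 26 to minute 84.
Lengths: 11 minutes + 58 minutes = 69 minutes.

69 minutes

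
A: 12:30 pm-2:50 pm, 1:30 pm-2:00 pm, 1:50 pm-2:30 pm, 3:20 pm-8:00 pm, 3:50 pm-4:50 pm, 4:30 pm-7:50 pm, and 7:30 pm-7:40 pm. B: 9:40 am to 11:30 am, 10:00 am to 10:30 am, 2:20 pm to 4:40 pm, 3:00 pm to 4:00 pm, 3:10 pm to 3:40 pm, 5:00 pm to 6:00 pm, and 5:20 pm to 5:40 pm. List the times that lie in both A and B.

Merge the first list: 12:30 pm–2:50 pm, 3:20 pm–8:00 pm.
Merge the second list: 9:40 am–11:30 am, 2:20 pm–4:40 pm, 5:00 pm–6:00 pm.
12:30 pm–2:50 pm meets the second set on 2:20 pm–2:50 pm.
3:20 pm–8:00 pm meets the second set on 3:20 pm–4:40 pm, 5:00 pm–6:00 pm.

2:20 pm–2:50 pm, 3:20 pm–4:40 pm, 5:00 pm–6:00 pm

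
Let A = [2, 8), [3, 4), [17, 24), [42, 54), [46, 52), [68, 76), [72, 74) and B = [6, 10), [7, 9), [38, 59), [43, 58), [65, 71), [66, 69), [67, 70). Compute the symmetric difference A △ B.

[2, 6) ∪ [8, 10) ∪ [17, 24) ∪ [38, 42) ∪ [54, 59) ∪ [65, 68) ∪ [71, 76)

A, merged: [2, 8), [17, 24), [42, 54), [68, 76).
B, merged: [6, 10), [38, 59), [65, 71).
Only in the first: [2, 6), [17, 24), [71, 76).
Only in the second: [8, 10), [38, 42), [54, 59), [65, 68).
Together these are the periods covered by exactly one.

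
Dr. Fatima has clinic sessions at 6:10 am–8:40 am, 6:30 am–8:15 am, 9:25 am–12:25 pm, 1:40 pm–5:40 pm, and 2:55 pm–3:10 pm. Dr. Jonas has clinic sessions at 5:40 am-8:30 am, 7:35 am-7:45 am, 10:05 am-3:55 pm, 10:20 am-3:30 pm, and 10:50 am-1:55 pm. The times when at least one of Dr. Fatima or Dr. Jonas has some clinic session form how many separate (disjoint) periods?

First set merges to 6:10 am-8:40 am, 9:25 am-12:25 pm, 1:40 pm-5:40 pm.
Second set merges to 5:40 am-8:30 am, 10:05 am-3:55 pm.
A ∪ B = 5:40 am-8:40 am, 9:25 am-5:40 pm.
That is 2 disjoint pieces.

2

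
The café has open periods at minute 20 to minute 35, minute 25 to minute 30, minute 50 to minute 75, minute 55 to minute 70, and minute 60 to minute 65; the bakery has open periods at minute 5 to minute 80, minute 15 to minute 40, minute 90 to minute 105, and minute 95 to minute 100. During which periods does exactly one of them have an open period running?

A, merged: minute 20 to minute 35, minute 50 to minute 75.
B, merged: minute 5 to minute 80, minute 90 to minute 105.
Only in the first: none.
Only in the second: minute 5 to minute 20, minute 35 to minute 50, minute 75 to minute 80, minute 90 to minute 105.
Together these are the periods covered by exactly one.

minute 5 to minute 20, minute 35 to minute 50, minute 75 to minute 80, minute 90 to minute 105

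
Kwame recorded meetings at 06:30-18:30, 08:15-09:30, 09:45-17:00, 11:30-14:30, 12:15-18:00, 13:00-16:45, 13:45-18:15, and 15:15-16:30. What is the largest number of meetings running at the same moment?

6

At 13:45, 6 of the intervals are simultaneously active.
No point has more.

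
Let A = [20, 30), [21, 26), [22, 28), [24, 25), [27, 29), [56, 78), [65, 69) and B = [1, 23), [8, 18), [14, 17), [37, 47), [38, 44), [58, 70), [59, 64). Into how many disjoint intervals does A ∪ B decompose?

A, merged: [20, 30), [56, 78).
B, merged: [1, 23), [37, 47), [58, 70).
A ∪ B = [1, 30), [37, 47), [56, 78).
That is 3 disjoint pieces.

3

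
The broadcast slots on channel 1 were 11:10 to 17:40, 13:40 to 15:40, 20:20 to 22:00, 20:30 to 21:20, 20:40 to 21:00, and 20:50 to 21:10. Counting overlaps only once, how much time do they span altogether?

Merged: 11:10-17:40, 20:20-22:00.
Lengths: 6 h 30 min + 1 h 40 min = 8 h 10 min.

8 h 10 min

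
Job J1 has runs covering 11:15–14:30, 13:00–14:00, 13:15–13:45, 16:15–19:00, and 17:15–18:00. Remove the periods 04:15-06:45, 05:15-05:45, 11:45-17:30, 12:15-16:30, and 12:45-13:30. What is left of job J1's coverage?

First set merges to 11:15–14:30, 16:15–19:00.
Second set merges to 04:15–06:45, 11:45–17:30.
11:15–14:30 \ B = 11:15–11:45.
16:15–19:00 \ B = 17:30–19:00.

11:15–11:45, 17:30–19:00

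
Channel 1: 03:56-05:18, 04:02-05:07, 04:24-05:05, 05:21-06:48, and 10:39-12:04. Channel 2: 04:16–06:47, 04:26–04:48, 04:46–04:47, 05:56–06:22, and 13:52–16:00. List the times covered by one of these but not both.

A, merged: 03:56–05:18, 05:21–06:48, 10:39–12:04.
B, merged: 04:16–06:47, 13:52–16:00.
A \ B = 03:56–04:16, 06:47–06:48, 10:39–12:04.
B \ A = 05:18–05:21, 13:52–16:00.
Union of the two gives the symmetric difference.

03:56–04:16, 05:18–05:21, 06:47–06:48, 10:39–12:04, 13:52–16:00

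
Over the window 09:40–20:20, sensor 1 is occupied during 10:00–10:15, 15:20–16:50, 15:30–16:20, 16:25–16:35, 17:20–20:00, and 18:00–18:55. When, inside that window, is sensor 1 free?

09:40-10:00, 10:15-15:20, 16:50-17:20, 20:00-20:20

Covered (merged): 10:00-10:15, 15:20-16:50, 17:20-20:00.
Gaps within 09:40-20:20: 09:40-10:00, 10:15-15:20, 16:50-17:20, 20:00-20:20.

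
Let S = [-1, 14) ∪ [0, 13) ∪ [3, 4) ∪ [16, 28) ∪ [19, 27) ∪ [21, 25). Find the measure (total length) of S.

Merged: [-1, 14), [16, 28).
Lengths: 15 + 12 = 27.

27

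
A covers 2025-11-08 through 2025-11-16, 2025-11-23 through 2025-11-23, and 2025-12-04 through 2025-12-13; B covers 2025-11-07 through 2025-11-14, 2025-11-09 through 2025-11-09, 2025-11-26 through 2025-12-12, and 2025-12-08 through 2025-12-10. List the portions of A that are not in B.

2025-11-15 through 2025-11-16, 2025-11-23 through 2025-11-23, 2025-12-13 through 2025-12-13

Second set merges to 2025-11-07 through 2025-11-14, 2025-11-26 through 2025-12-12.
2025-11-08 through 2025-11-16 with B removed leaves 2025-11-15 through 2025-11-16.
2025-11-23 through 2025-11-23 is untouched.
2025-12-04 through 2025-12-13 with B removed leaves 2025-12-13 through 2025-12-13.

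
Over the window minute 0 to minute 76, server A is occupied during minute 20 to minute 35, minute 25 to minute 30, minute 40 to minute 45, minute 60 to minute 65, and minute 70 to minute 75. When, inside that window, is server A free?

After merging, the occupied span is minute 20 to minute 35, minute 40 to minute 45, minute 60 to minute 65, minute 70 to minute 75.
Complement within minute 0 to minute 76: minute 0 to minute 20, minute 35 to minute 40, minute 45 to minute 60, minute 65 to minute 70, minute 75 to minute 76.

minute 0 to minute 20, minute 35 to minute 40, minute 45 to minute 60, minute 65 to minute 70, minute 75 to minute 76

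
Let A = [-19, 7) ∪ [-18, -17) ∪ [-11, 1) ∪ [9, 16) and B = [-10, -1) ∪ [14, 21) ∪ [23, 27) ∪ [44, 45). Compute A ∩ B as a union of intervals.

Merge the first list: [-19, 7), [9, 16).
[-19, 7) meets the second set on [-10, -1).
[9, 16) meets the second set on [14, 16).

[-10, -1) ∪ [14, 16)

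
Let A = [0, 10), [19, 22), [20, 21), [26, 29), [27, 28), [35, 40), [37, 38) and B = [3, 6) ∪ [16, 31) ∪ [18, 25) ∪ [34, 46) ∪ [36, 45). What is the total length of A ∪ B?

37

Merge the first list: [0, 10), [19, 22), [26, 29), [35, 40).
Merge the second list: [3, 6), [16, 31), [34, 46).
A ∪ B = [0, 10), [16, 31), [34, 46).
Total: 10 + 15 + 12 = 37.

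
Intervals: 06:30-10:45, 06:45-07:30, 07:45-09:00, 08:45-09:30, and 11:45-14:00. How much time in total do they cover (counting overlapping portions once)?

Merged: 06:30-10:45, 11:45-14:00.
Lengths: 4 h 15 min + 2 h 15 min = 6 h 30 min.

6 h 30 min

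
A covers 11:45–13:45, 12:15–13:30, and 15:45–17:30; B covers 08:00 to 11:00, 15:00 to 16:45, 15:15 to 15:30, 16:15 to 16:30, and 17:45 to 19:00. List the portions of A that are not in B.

11:45-13:45, 16:45-17:30

Merge the first list: 11:45-13:45, 15:45-17:30.
Merge the second list: 08:00-11:00, 15:00-16:45, 17:45-19:00.
11:45-13:45: nothing removed.
15:45-17:30 \ B = 16:45-17:30.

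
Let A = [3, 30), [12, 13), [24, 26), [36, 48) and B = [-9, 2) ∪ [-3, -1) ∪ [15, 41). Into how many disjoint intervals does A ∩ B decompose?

2

A, merged: [3, 30), [36, 48).
B, merged: [-9, 2), [15, 41).
A ∩ B = [15, 30), [36, 41).
That is 2 disjoint pieces.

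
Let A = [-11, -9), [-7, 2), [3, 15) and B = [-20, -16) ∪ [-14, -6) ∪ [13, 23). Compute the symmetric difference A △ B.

Only in the first: [-6, 2), [3, 13).
Only in the second: [-20, -16), [-14, -11), [-9, -7), [15, 23).
Together these are the periods covered by exactly one.

[-20, -16) ∪ [-14, -11) ∪ [-9, -7) ∪ [-6, 2) ∪ [3, 13) ∪ [15, 23)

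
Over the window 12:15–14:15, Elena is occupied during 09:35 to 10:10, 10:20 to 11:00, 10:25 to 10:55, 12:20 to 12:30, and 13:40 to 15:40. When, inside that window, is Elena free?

After merging, the occupied span is 09:35-10:10, 10:20-11:00, 12:20-12:30, 13:40-15:40.
Gaps within 12:15-14:15: 12:15-12:20, 12:30-13:40.

12:15-12:20, 12:30-13:40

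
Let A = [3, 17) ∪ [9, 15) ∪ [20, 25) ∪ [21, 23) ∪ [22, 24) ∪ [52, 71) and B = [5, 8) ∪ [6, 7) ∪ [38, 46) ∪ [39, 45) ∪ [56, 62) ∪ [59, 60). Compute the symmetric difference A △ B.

[3, 5) ∪ [8, 17) ∪ [20, 25) ∪ [38, 46) ∪ [52, 56) ∪ [62, 71)

First set merges to [3, 17), [20, 25), [52, 71).
Second set merges to [5, 8), [38, 46), [56, 62).
A \ B = [3, 5), [8, 17), [20, 25), [52, 56), [62, 71).
B \ A = [38, 46).
Union of the two gives the symmetric difference.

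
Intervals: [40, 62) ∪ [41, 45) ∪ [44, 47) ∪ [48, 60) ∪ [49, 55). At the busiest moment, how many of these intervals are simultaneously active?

3

Walk the sorted start/end points keeping a running depth.
The depth first hits 3 at 44.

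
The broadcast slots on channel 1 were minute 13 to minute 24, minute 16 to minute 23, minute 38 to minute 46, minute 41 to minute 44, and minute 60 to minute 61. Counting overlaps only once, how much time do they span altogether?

20 minutes

Merged: minute 13 to minute 24, minute 38 to minute 46, minute 60 to minute 61.
Lengths: 11 minutes + 8 minutes + 1 minute = 20 minutes.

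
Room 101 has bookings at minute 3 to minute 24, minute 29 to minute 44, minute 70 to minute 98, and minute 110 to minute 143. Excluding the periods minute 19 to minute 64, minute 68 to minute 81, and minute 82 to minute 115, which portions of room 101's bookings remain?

minute 3 to minute 24 with B removed leaves minute 3 to minute 19.
minute 29 to minute 44 lies entirely inside B → drops out.
minute 70 to minute 98 with B removed leaves minute 81 to minute 82.
minute 110 to minute 143 with B removed leaves minute 115 to minute 143.

minute 3 to minute 19, minute 81 to minute 82, minute 115 to minute 143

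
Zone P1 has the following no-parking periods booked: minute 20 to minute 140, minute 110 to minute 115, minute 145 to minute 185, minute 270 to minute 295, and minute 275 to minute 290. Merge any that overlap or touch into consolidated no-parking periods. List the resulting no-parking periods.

minute 110 to minute 115 overlaps/touches minute 20 to minute 140 → extend to minute 20 to minute 140.
minute 145 to minute 185 is disjoint → start new block.
minute 270 to minute 295 is disjoint → start new block.
minute 275 to minute 290 overlaps/touches minute 270 to minute 295 → extend to minute 270 to minute 295.

minute 20 to minute 140, minute 145 to minute 185, minute 270 to minute 295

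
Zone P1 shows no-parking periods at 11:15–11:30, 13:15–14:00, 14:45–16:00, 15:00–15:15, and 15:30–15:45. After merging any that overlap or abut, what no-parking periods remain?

13:15–14:00 is disjoint → start new block.
14:45–16:00 is disjoint → start new block.
15:00–15:15 overlaps/touches 14:45–16:00 → extend to 14:45–16:00.
15:30–15:45 overlaps/touches 14:45–16:00 → extend to 14:45–16:00.

11:15–11:30, 13:15–14:00, 14:45–16:00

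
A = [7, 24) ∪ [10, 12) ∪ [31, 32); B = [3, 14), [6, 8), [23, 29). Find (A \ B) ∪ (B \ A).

[3, 7) ∪ [14, 23) ∪ [24, 29) ∪ [31, 32)

A, merged: [7, 24), [31, 32).
B, merged: [3, 14), [23, 29).
A \ B = [14, 23), [31, 32).
B \ A = [3, 7), [24, 29).
Union of the two gives the symmetric difference.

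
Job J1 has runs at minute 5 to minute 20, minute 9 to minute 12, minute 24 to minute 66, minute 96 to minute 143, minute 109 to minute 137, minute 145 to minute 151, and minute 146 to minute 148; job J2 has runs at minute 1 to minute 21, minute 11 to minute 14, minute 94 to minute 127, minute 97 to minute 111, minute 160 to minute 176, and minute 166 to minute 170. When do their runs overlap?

Merge the first list: minute 5 to minute 20, minute 24 to minute 66, minute 96 to minute 143, minute 145 to minute 151.
Merge the second list: minute 1 to minute 21, minute 94 to minute 127, minute 160 to minute 176.
minute 5 to minute 20 ∩ B → minute 5 to minute 20.
minute 24 to minute 66 meets no B interval.
minute 96 to minute 143 ∩ B → minute 96 to minute 127.
minute 145 to minute 151 meets no B interval.

minute 5 to minute 20, minute 96 to minute 127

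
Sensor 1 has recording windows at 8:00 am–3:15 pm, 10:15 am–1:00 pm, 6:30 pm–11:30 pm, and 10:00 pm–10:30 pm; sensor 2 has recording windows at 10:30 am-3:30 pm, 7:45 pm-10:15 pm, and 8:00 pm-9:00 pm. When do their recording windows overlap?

10:30 am–3:15 pm, 7:45 pm–10:15 pm

Merge the first list: 8:00 am–3:15 pm, 6:30 pm–11:30 pm.
Merge the second list: 10:30 am–3:30 pm, 7:45 pm–10:15 pm.
8:00 am–3:15 pm overlaps B on 10:30 am–3:15 pm.
6:30 pm–11:30 pm overlaps B on 7:45 pm–10:15 pm.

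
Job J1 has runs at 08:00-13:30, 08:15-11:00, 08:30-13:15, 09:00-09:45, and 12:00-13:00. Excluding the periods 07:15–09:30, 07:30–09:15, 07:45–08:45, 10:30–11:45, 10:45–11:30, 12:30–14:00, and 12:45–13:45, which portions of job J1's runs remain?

09:30-10:30, 11:45-12:30

A, merged: 08:00-13:30.
B, merged: 07:15-09:30, 10:30-11:45, 12:30-14:00.
08:00-13:30 \ B = 09:30-10:30, 11:45-12:30.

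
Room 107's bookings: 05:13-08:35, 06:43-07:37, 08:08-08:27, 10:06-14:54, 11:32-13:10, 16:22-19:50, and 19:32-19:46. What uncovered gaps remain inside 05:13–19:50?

Covered (merged): 05:13–08:35, 10:06–14:54, 16:22–19:50.
Uncovered inside 05:13–19:50: 08:35–10:06, 14:54–16:22.

08:35–10:06, 14:54–16:22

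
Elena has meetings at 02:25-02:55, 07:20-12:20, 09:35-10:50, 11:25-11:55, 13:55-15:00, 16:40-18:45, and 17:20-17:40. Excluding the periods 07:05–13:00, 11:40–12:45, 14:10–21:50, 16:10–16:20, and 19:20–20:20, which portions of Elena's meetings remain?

02:25-02:55, 13:55-14:10

Merge the first list: 02:25-02:55, 07:20-12:20, 13:55-15:00, 16:40-18:45.
Merge the second list: 07:05-13:00, 14:10-21:50.
02:25-02:55: nothing removed.
07:20-12:20: entirely removed.
13:55-15:00 \ B = 13:55-14:10.
16:40-18:45: entirely removed.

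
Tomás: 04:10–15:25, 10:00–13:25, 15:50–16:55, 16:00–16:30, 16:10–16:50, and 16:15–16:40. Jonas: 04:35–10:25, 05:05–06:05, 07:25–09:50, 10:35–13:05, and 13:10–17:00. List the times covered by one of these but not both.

A, merged: 04:10-15:25, 15:50-16:55.
B, merged: 04:35-10:25, 10:35-13:05, 13:10-17:00.
A but not B: 04:10-04:35, 10:25-10:35, 13:05-13:10.
B but not A: 15:25-15:50, 16:55-17:00.
Combining gives A △ B.

04:10-04:35, 10:25-10:35, 13:05-13:10, 15:25-15:50, 16:55-17:00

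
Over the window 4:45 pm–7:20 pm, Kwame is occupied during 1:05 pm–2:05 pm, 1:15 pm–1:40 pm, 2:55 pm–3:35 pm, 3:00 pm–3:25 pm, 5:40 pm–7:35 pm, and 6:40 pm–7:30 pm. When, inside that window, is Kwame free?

After merging, the occupied span is 1:05 pm–2:05 pm, 2:55 pm–3:35 pm, 5:40 pm–7:35 pm.
Uncovered inside 4:45 pm–7:20 pm: 4:45 pm–5:40 pm.

4:45 pm–5:40 pm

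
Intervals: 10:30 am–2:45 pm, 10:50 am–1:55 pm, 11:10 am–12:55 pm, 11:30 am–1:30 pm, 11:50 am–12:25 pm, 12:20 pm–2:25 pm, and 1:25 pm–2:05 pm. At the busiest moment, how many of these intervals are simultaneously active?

6

At 12:20 pm, 6 of the intervals are simultaneously active.
No point has more.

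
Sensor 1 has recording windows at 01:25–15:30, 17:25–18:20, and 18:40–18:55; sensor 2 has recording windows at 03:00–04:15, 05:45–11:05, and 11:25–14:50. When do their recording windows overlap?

03:00–04:15, 05:45–11:05, 11:25–14:50

01:25–15:30 meets the second set on 03:00–04:15, 05:45–11:05, 11:25–14:50.
17:25–18:20: no overlap with the second set.
18:40–18:55: no overlap with the second set.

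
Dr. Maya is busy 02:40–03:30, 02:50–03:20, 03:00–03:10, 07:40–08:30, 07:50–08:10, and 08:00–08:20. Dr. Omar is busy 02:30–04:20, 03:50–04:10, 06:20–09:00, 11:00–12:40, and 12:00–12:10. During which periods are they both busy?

02:40–03:30, 07:40–08:30

First set merges to 02:40–03:30, 07:40–08:30.
Second set merges to 02:30–04:20, 06:20–09:00, 11:00–12:40.
02:40–03:30 overlaps B on 02:40–03:30.
07:40–08:30 overlaps B on 07:40–08:30.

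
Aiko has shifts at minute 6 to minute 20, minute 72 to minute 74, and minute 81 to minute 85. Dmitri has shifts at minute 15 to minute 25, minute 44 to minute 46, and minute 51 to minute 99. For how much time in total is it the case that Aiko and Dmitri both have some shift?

A ∩ B = minute 15 to minute 20, minute 72 to minute 74, minute 81 to minute 85.
Total: 5 minutes + 2 minutes + 4 minutes = 11 minutes.

11 minutes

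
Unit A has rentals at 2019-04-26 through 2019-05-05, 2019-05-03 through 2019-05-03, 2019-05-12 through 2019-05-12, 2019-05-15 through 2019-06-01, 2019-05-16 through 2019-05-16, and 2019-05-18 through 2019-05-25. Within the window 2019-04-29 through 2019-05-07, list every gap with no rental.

After merging, the occupied span is 2019-04-26 through 2019-05-05, 2019-05-12 through 2019-05-12, 2019-05-15 through 2019-06-01.
Complement within 2019-04-29 through 2019-05-07: 2019-05-06 through 2019-05-07.

2019-05-06 through 2019-05-07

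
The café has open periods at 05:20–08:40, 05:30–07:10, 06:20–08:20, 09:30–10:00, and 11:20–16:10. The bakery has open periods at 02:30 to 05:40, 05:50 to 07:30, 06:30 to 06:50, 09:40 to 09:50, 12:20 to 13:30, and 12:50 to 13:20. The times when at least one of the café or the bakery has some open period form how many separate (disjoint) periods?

Merge the first list: 05:20–08:40, 09:30–10:00, 11:20–16:10.
Merge the second list: 02:30–05:40, 05:50–07:30, 09:40–09:50, 12:20–13:30.
A ∪ B = 02:30–08:40, 09:30–10:00, 11:20–16:10.
That is 3 disjoint pieces.

3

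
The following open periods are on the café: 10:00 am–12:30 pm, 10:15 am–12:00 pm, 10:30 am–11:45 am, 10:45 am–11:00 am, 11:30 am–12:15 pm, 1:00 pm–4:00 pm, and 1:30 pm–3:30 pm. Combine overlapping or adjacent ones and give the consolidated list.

10:15 am-12:00 pm overlaps/touches 10:00 am-12:30 pm → extend to 10:00 am-12:30 pm.
10:30 am-11:45 am overlaps/touches 10:00 am-12:30 pm → extend to 10:00 am-12:30 pm.
10:45 am-11:00 am overlaps/touches 10:00 am-12:30 pm → extend to 10:00 am-12:30 pm.
11:30 am-12:15 pm overlaps/touches 10:00 am-12:30 pm → extend to 10:00 am-12:30 pm.
1:00 pm-4:00 pm is disjoint → start new block.
1:30 pm-3:30 pm overlaps/touches 1:00 pm-4:00 pm → extend to 1:00 pm-4:00 pm.

10:00 am-12:30 pm, 1:00 pm-4:00 pm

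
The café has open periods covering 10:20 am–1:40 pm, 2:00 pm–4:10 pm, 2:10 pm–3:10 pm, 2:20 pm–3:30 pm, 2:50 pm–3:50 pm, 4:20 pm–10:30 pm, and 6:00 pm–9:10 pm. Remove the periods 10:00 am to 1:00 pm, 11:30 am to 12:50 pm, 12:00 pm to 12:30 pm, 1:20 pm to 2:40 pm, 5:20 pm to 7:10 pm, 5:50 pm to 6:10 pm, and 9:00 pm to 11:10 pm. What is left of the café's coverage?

1:00 pm–1:20 pm, 2:40 pm–4:10 pm, 4:20 pm–5:20 pm, 7:10 pm–9:00 pm

A, merged: 10:20 am–1:40 pm, 2:00 pm–4:10 pm, 4:20 pm–10:30 pm.
B, merged: 10:00 am–1:00 pm, 1:20 pm–2:40 pm, 5:20 pm–7:10 pm, 9:00 pm–11:10 pm.
10:20 am–1:40 pm minus B → 1:00 pm–1:20 pm.
2:00 pm–4:10 pm minus B → 2:40 pm–4:10 pm.
4:20 pm–10:30 pm minus B → 4:20 pm–5:20 pm, 7:10 pm–9:00 pm.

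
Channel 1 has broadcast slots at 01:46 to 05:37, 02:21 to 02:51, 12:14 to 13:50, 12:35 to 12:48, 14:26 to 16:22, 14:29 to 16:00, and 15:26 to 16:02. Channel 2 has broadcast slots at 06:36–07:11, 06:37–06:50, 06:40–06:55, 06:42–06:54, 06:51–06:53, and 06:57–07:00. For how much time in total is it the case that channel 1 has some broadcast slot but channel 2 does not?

Merge the first list: 01:46–05:37, 12:14–13:50, 14:26–16:22.
Merge the second list: 06:36–07:11.
A \ B = 01:46–05:37, 12:14–13:50, 14:26–16:22.
Total: 3 h 51 min + 1 h 36 min + 1 h 56 min = 7 h 23 min.

7 h 23 min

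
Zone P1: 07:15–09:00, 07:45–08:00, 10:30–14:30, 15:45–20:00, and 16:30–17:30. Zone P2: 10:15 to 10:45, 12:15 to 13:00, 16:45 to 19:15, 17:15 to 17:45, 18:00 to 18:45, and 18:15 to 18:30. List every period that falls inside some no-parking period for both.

10:30-10:45, 12:15-13:00, 16:45-19:15

First set merges to 07:15-09:00, 10:30-14:30, 15:45-20:00.
Second set merges to 10:15-10:45, 12:15-13:00, 16:45-19:15.
07:15-09:00: no overlap with the second set.
10:30-14:30 meets the second set on 10:30-10:45, 12:15-13:00.
15:45-20:00 meets the second set on 16:45-19:15.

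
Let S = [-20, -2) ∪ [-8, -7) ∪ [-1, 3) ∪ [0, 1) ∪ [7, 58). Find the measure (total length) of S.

Merged: [-20, -2), [-1, 3), [7, 58).
Lengths: 18 + 4 + 51 = 73.

73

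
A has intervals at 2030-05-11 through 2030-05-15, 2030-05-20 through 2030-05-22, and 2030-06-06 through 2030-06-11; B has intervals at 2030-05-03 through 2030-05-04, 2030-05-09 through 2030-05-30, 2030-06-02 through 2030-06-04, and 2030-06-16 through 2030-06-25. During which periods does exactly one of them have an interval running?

A \ B = 2030-06-06 through 2030-06-11.
B \ A = 2030-05-03 through 2030-05-04, 2030-05-09 through 2030-05-10, 2030-05-16 through 2030-05-19, 2030-05-23 through 2030-05-30, 2030-06-02 through 2030-06-04, 2030-06-16 through 2030-06-25.
Union of the two gives the symmetric difference.

2030-05-03 through 2030-05-04, 2030-05-09 through 2030-05-10, 2030-05-16 through 2030-05-19, 2030-05-23 through 2030-05-30, 2030-06-02 through 2030-06-04, 2030-06-06 through 2030-06-11, 2030-06-16 through 2030-06-25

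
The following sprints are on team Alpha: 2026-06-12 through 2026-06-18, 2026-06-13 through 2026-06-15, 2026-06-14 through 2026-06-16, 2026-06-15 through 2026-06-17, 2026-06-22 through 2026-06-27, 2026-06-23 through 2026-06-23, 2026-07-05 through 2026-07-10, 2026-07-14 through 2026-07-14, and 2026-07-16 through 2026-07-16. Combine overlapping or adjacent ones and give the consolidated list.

2026-06-12 through 2026-06-18, 2026-06-22 through 2026-06-27, 2026-07-05 through 2026-07-10, 2026-07-14 through 2026-07-14, 2026-07-16 through 2026-07-16

2026-06-13 through 2026-06-15 overlaps/touches 2026-06-12 through 2026-06-18 → extend to 2026-06-12 through 2026-06-18.
2026-06-14 through 2026-06-16 overlaps/touches 2026-06-12 through 2026-06-18 → extend to 2026-06-12 through 2026-06-18.
2026-06-15 through 2026-06-17 overlaps/touches 2026-06-12 through 2026-06-18 → extend to 2026-06-12 through 2026-06-18.
2026-06-22 through 2026-06-27 is disjoint → start new block.
2026-06-23 through 2026-06-23 overlaps/touches 2026-06-22 through 2026-06-27 → extend to 2026-06-22 through 2026-06-27.
2026-07-05 through 2026-07-10 is disjoint → start new block.
2026-07-14 through 2026-07-14 is disjoint → start new block.
2026-07-16 through 2026-07-16 is disjoint → start new block.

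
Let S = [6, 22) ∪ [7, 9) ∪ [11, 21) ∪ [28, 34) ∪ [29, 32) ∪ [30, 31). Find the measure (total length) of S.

22

Merged: [6, 22), [28, 34).
Lengths: 16 + 6 = 22.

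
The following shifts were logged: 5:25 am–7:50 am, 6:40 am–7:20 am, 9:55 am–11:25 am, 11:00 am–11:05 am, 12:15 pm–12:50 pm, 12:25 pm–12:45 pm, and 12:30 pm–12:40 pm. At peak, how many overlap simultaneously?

Walk the sorted start/end points keeping a running depth.
The depth first hits 3 at 12:30 pm.

3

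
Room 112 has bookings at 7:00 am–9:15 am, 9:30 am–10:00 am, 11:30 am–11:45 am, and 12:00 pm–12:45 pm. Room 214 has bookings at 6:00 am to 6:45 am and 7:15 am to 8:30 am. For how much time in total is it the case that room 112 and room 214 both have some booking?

1 h 15 min

A ∩ B = 7:15 am–8:30 am.
Total: 1 h 15 min.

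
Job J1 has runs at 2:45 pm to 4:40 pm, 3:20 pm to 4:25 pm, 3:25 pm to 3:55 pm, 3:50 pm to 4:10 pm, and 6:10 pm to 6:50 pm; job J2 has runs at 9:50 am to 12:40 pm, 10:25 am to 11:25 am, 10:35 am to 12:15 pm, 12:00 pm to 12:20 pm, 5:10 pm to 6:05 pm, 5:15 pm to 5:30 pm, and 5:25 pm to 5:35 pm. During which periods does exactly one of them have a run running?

A, merged: 2:45 pm–4:40 pm, 6:10 pm–6:50 pm.
B, merged: 9:50 am–12:40 pm, 5:10 pm–6:05 pm.
A \ B = 2:45 pm–4:40 pm, 6:10 pm–6:50 pm.
B \ A = 9:50 am–12:40 pm, 5:10 pm–6:05 pm.
Union of the two gives the symmetric difference.

9:50 am–12:40 pm, 2:45 pm–4:40 pm, 5:10 pm–6:05 pm, 6:10 pm–6:50 pm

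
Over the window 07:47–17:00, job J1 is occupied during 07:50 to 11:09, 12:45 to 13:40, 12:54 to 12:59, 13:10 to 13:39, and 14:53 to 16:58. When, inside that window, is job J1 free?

After merging, the occupied span is 07:50-11:09, 12:45-13:40, 14:53-16:58.
Uncovered inside 07:47-17:00: 07:47-07:50, 11:09-12:45, 13:40-14:53, 16:58-17:00.

07:47-07:50, 11:09-12:45, 13:40-14:53, 16:58-17:00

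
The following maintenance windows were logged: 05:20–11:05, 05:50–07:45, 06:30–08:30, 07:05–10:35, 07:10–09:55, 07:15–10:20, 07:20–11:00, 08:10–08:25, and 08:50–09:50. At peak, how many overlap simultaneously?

7

At 07:20, 7 of the intervals are simultaneously active.
No point has more.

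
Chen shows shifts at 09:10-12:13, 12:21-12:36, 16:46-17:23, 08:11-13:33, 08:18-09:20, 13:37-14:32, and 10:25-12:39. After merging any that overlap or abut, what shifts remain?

Sort by start: 08:11–13:33, 08:18–09:20, 09:10–12:13, 10:25–12:39, 12:21–12:36, 13:37–14:32, 16:46–17:23.
08:18–09:20 overlaps/touches 08:11–13:33 → extend to 08:11–13:33.
09:10–12:13 overlaps/touches 08:11–13:33 → extend to 08:11–13:33.
10:25–12:39 overlaps/touches 08:11–13:33 → extend to 08:11–13:33.
12:21–12:36 overlaps/touches 08:11–13:33 → extend to 08:11–13:33.
13:37–14:32 is disjoint → start new block.
16:46–17:23 is disjoint → start new block.

08:11–13:33, 13:37–14:32, 16:46–17:23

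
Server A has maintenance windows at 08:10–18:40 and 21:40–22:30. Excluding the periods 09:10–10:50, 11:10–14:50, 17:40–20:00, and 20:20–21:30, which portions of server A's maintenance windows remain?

08:10-09:10, 10:50-11:10, 14:50-17:40, 21:40-22:30

08:10-18:40 with B removed leaves 08:10-09:10, 10:50-11:10, 14:50-17:40.
21:40-22:30 is untouched.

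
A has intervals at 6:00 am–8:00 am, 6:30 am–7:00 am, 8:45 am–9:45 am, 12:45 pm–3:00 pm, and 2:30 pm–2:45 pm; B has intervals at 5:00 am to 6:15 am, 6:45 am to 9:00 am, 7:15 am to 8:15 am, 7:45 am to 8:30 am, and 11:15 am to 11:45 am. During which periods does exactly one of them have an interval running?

First set merges to 6:00 am-8:00 am, 8:45 am-9:45 am, 12:45 pm-3:00 pm.
Second set merges to 5:00 am-6:15 am, 6:45 am-9:00 am, 11:15 am-11:45 am.
A \ B = 6:15 am-6:45 am, 9:00 am-9:45 am, 12:45 pm-3:00 pm.
B \ A = 5:00 am-6:00 am, 8:00 am-8:45 am, 11:15 am-11:45 am.
Union of the two gives the symmetric difference.

5:00 am-6:00 am, 6:15 am-6:45 am, 8:00 am-8:45 am, 9:00 am-9:45 am, 11:15 am-11:45 am, 12:45 pm-3:00 pm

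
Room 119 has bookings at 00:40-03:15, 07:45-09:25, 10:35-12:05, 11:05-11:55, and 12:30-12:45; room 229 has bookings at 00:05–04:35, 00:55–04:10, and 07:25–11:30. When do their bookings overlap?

First set merges to 00:40–03:15, 07:45–09:25, 10:35–12:05, 12:30–12:45.
Second set merges to 00:05–04:35, 07:25–11:30.
00:40–03:15 overlaps B on 00:40–03:15.
07:45–09:25 overlaps B on 07:45–09:25.
10:35–12:05 overlaps B on 10:35–11:30.
12:30–12:45 falls entirely outside B.

00:40–03:15, 07:45–09:25, 10:35–11:30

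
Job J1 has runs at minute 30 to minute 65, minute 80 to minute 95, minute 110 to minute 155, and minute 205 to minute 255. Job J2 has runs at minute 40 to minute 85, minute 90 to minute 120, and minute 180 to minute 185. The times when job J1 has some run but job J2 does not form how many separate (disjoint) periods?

A \ B = minute 30 to minute 40, minute 85 to minute 90, minute 120 to minute 155, minute 205 to minute 255.
That is 4 disjoint pieces.

4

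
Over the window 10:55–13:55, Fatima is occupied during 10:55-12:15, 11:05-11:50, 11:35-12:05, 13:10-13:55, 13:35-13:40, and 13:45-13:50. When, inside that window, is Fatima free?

12:15–13:10

Covered (merged): 10:55–12:15, 13:10–13:55.
Complement within 10:55–13:55: 12:15–13:10.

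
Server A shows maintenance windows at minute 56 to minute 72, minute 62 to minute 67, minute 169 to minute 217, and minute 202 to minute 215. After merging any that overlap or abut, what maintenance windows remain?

minute 56 to minute 72, minute 169 to minute 217

minute 62 to minute 67 overlaps/touches minute 56 to minute 72 → extend to minute 56 to minute 72.
minute 169 to minute 217 is disjoint → start new block.
minute 202 to minute 215 overlaps/touches minute 169 to minute 217 → extend to minute 169 to minute 217.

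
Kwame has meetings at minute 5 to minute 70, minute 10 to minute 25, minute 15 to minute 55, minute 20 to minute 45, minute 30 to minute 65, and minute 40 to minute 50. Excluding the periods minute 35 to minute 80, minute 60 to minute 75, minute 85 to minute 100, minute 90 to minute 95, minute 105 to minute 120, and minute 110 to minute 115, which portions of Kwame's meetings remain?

Merge the first list: minute 5 to minute 70.
Merge the second list: minute 35 to minute 80, minute 85 to minute 100, minute 105 to minute 120.
minute 5 to minute 70 with B removed leaves minute 5 to minute 35.

minute 5 to minute 35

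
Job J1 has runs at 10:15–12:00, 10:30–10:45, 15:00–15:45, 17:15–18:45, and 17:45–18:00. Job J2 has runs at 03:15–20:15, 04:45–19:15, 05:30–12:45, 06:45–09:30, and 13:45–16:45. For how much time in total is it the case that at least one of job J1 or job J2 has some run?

A, merged: 10:15–12:00, 15:00–15:45, 17:15–18:45.
B, merged: 03:15–20:15.
A ∪ B = 03:15–20:15.
Total: 17 h.

17 h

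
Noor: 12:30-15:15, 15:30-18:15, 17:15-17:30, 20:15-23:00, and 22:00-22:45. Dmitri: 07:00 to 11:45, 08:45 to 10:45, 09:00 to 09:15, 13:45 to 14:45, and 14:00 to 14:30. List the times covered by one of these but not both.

Merge the first list: 12:30–15:15, 15:30–18:15, 20:15–23:00.
Merge the second list: 07:00–11:45, 13:45–14:45.
A but not B: 12:30–13:45, 14:45–15:15, 15:30–18:15, 20:15–23:00.
B but not A: 07:00–11:45.
Combining gives A △ B.

07:00–11:45, 12:30–13:45, 14:45–15:15, 15:30–18:15, 20:15–23:00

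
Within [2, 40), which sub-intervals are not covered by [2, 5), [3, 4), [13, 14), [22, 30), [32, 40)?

[5, 13) ∪ [14, 22) ∪ [30, 32)

After merging, the occupied span is [2, 5), [13, 14), [22, 30), [32, 40).
Uncovered inside [2, 40): [5, 13), [14, 22), [30, 32).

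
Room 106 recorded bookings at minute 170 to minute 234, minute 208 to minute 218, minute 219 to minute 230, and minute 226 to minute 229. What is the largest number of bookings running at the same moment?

Sweep endpoints in order; track running count of active intervals.
Peak of 3 reached at minute 226.

3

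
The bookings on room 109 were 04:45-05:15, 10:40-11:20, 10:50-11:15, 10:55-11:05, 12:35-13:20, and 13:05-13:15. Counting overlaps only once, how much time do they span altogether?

1 h 55 min

Merged: 04:45–05:15, 10:40–11:20, 12:35–13:20.
Lengths: 30 min + 40 min + 45 min = 1 h 55 min.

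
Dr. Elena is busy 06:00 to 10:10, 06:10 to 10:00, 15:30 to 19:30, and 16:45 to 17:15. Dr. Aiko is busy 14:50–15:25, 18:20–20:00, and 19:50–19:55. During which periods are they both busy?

18:20–19:30

Merge the first list: 06:00–10:10, 15:30–19:30.
Merge the second list: 14:50–15:25, 18:20–20:00.
06:00–10:10 falls entirely outside B.
15:30–19:30 overlaps B on 18:20–19:30.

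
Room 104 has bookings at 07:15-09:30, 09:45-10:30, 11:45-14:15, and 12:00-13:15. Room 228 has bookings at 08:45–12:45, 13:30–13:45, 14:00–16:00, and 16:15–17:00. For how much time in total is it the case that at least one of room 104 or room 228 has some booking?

9 h 30 min

First set merges to 07:15–09:30, 09:45–10:30, 11:45–14:15.
A ∪ B = 07:15–16:00, 16:15–17:00.
Total: 8 h 45 min + 45 min = 9 h 30 min.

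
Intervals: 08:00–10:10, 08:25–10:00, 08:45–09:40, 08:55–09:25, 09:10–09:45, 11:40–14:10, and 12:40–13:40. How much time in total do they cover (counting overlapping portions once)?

Merged: 08:00-10:10, 11:40-14:10.
Lengths: 2 h 10 min + 2 h 30 min = 4 h 40 min.

4 h 40 min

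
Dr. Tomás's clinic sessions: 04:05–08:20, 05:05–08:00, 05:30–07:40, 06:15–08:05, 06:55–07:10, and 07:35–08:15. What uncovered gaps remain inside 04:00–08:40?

The merged coverage is 04:05–08:20.
Complement within 04:00–08:40: 04:00–04:05, 08:20–08:40.

04:00–04:05, 08:20–08:40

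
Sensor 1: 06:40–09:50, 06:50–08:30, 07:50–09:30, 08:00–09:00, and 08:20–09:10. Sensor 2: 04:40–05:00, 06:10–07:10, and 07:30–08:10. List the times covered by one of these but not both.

04:40–05:00, 06:10–06:40, 07:10–07:30, 08:10–09:50

A, merged: 06:40–09:50.
Only in the first: 07:10–07:30, 08:10–09:50.
Only in the second: 04:40–05:00, 06:10–06:40.
Together these are the periods covered by exactly one.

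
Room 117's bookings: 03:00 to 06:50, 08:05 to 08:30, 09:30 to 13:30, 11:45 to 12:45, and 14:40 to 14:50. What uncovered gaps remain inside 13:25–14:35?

After merging, the occupied span is 03:00–06:50, 08:05–08:30, 09:30–13:30, 14:40–14:50.
Uncovered inside 13:25–14:35: 13:30–14:35.

13:30–14:35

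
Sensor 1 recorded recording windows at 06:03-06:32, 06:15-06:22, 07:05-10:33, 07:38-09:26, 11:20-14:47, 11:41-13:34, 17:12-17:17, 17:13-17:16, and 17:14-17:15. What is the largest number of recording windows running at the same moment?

3

Walk the sorted start/end points keeping a running depth.
The depth first hits 3 at 17:14.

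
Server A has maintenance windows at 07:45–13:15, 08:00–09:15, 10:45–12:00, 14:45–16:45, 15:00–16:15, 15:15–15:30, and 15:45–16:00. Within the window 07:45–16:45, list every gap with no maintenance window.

13:15-14:45

The merged coverage is 07:45-13:15, 14:45-16:45.
Complement within 07:45-16:45: 13:15-14:45.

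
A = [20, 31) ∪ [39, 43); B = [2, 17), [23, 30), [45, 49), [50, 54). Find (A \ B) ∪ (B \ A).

Only in the first: [20, 23), [30, 31), [39, 43).
Only in the second: [2, 17), [45, 49), [50, 54).
Together these are the periods covered by exactly one.

[2, 17) ∪ [20, 23) ∪ [30, 31) ∪ [39, 43) ∪ [45, 49) ∪ [50, 54)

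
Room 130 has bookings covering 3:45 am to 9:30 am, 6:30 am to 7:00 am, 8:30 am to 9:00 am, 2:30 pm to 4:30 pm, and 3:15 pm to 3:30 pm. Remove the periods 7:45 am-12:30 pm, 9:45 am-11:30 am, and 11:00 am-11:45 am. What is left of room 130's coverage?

3:45 am–7:45 am, 2:30 pm–4:30 pm

First set merges to 3:45 am–9:30 am, 2:30 pm–4:30 pm.
Second set merges to 7:45 am–12:30 pm.
3:45 am–9:30 am with B removed leaves 3:45 am–7:45 am.
2:30 pm–4:30 pm is untouched.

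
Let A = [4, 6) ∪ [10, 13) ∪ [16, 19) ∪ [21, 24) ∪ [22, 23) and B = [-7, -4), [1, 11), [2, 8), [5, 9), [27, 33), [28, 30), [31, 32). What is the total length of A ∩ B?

First set merges to [4, 6), [10, 13), [16, 19), [21, 24).
Second set merges to [-7, -4), [1, 11), [27, 33).
A ∩ B = [4, 6), [10, 11).
Total: 2 + 1 = 3.

3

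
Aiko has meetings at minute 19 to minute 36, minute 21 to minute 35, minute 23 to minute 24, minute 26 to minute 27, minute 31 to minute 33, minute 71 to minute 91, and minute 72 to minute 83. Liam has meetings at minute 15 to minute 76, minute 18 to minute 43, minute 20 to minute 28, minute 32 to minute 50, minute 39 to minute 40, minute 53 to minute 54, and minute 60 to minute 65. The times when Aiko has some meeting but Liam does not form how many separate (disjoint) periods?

1

First set merges to minute 19 to minute 36, minute 71 to minute 91.
Second set merges to minute 15 to minute 76.
A \ B = minute 76 to minute 91.
That is 1 disjoint piece.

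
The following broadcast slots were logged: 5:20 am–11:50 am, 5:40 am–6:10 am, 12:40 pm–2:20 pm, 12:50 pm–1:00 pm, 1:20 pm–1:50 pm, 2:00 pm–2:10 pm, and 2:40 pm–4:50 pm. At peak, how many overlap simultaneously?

2

Walk the sorted start/end points keeping a running depth.
The depth first hits 2 at 5:40 am.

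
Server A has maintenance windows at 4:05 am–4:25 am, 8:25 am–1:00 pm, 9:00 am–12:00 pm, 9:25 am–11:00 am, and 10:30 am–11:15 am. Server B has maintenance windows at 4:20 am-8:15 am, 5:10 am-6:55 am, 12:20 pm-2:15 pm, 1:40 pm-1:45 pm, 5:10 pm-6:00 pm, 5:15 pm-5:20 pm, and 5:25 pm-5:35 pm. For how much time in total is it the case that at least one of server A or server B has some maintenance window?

A, merged: 4:05 am-4:25 am, 8:25 am-1:00 pm.
B, merged: 4:20 am-8:15 am, 12:20 pm-2:15 pm, 5:10 pm-6:00 pm.
A ∪ B = 4:05 am-8:15 am, 8:25 am-2:15 pm, 5:10 pm-6:00 pm.
Total: 4 h 10 min + 5 h 50 min + 50 min = 10 h 50 min.

10 h 50 min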